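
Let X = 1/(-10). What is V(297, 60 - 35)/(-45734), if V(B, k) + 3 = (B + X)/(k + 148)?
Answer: 2221/79119820 ≈ 2.8071e-5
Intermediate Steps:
X = -1/10 ≈ -0.10000
V(B, k) = -3 + (-1/10 + B)/(148 + k) (V(B, k) = -3 + (B - 1/10)/(k + 148) = -3 + (-1/10 + B)/(148 + k))
V(297, 60 - 35)/(-45734) = ((-4441/10 + 297 - 3*(60 - 35))/(148 + (60 - 35)))/(-45734) = ((-4441/10 + 297 - 3*25)/(148 + 25))*(-1/45734) = ((-4441/10 + 297 - 75)/173)*(-1/45734) = ((1/173)*(-2221/10))*(-1/45734) = -2221/1730*(-1/45734) = 2221/79119820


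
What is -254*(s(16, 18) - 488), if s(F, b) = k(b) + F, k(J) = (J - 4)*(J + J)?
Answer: -8128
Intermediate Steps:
k(J) = 2*J*(-4 + J) (k(J) = (-4 + J)*(2*J) = 2*J*(-4 + J))
s(F, b) = F + 2*b*(-4 + b) (s(F, b) = 2*b*(-4 + b) + F = F + 2*b*(-4 + b))
-254*(s(16, 18) - 488) = -254*((16 + 2*18*(-4 + 18)) - 488) = -254*((16 + 2*18*14) - 488) = -254*((16 + 504) - 488) = -254*(520 - 488) = -254*32 = -8128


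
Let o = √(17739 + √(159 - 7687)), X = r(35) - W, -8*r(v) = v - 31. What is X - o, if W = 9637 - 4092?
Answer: -11091/2 - √(17739 + 2*I*√1882) ≈ -5678.7 - 0.32572*I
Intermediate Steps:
r(v) = 31/8 - v/8 (r(v) = -(v - 31)/8 = -(-31 + v)/8 = 31/8 - v/8)
W = 5545
X = -11091/2 (X = (31/8 - ⅛*35) - 1*5545 = (31/8 - 35/8) - 5545 = -½ - 5545 = -11091/2 ≈ -5545.5)
o = √(17739 + 2*I*√1882) (o = √(17739 + √(-7528)) = √(17739 + 2*I*√1882) ≈ 133.19 + 0.3257*I)
X - o = -11091/2 - √(17739 + 2*I*√1882)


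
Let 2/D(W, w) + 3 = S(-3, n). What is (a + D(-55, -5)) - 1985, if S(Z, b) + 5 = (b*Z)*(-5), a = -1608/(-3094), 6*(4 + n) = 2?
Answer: -27630361/13923 ≈ -1984.5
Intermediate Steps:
n = -11/3 (n = -4 + (1/6)*2 = -4 + 1/3 = -11/3 ≈ -3.6667)
a = 804/1547 (a = -1608*(-1/3094) = 804/1547 ≈ 0.51972)
S(Z, b) = -5 - 5*Z*b (S(Z, b) = -5 + (b*Z)*(-5) = -5 + (Z*b)*(-5) = -5 - 5*Z*b)
D(W, w) = -2/63 (D(W, w) = 2/(-3 + (-5 - 5*(-3)*(-11/3))) = 2/(-3 + (-5 - 55)) = 2/(-3 - 60) = 2/(-63) = 2*(-1/63) = -2/63)
(a + D(-55, -5)) - 1985 = (804/1547 - 2/63) - 1985 = 6794/13923 - 1985 = -27630361/13923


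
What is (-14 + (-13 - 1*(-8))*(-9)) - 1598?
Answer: -1567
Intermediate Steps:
(-14 + (-13 - 1*(-8))*(-9)) - 1598 = (-14 + (-13 + 8)*(-9)) - 1598 = (-14 - 5*(-9)) - 1598 = (-14 + 45) - 1598 = 31 - 1598 = -1567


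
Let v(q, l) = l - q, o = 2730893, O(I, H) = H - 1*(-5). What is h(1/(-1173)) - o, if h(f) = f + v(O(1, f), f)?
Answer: -3203343355/1173 ≈ -2.7309e+6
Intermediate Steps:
O(I, H) = 5 + H (O(I, H) = H + 5 = 5 + H)
h(f) = -5 + f (h(f) = f + (f - (5 + f)) = f + (f + (-5 - f)) = f - 5 = -5 + f)
h(1/(-1173)) - o = (-5 + 1/(-1173)) - 1*2730893 = (-5 - 1/1173) - 2730893 = -5866/1173 - 2730893 = -3203343355/1173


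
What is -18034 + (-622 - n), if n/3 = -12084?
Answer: 17596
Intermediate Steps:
n = -36252 (n = 3*(-12084) = -36252)
-18034 + (-622 - n) = -18034 + (-622 - 1*(-36252)) = -18034 + (-622 + 36252) = -18034 + 35630 = 17596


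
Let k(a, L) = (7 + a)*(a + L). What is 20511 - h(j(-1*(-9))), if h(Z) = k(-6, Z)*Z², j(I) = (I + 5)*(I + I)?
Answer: -15601473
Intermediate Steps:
j(I) = 2*I*(5 + I) (j(I) = (5 + I)*(2*I) = 2*I*(5 + I))
k(a, L) = (7 + a)*(L + a)
h(Z) = Z²*(-6 + Z) (h(Z) = ((-6)² + 7*Z + 7*(-6) + Z*(-6))*Z² = (36 + 7*Z - 42 - 6*Z)*Z² = (-6 + Z)*Z² = Z²*(-6 + Z))
20511 - h(j(-1*(-9))) = 20511 - (2*(-1*(-9))*(5 - 1*(-9)))²*(-6 + 2*(-1*(-9))*(5 - 1*(-9))) = 20511 - (2*9*(5 + 9))²*(-6 + 2*9*(5 + 9)) = 20511 - (2*9*14)²*(-6 + 2*9*14) = 20511 - 252²*(-6 + 252) = 20511 - 63504*246 = 20511 - 1*15621984 = 20511 - 15621984 = -15601473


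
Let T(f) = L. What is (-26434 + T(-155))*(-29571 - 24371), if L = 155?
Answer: 1417541818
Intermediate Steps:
T(f) = 155
(-26434 + T(-155))*(-29571 - 24371) = (-26434 + 155)*(-29571 - 24371) = -26279*(-53942) = 1417541818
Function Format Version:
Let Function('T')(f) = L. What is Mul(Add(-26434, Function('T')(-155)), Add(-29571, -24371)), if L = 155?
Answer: 1417541818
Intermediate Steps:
Function('T')(f) = 155
Mul(Add(-26434, Function('T')(-155)), Add(-29571, -24371)) = Mul(Add(-26434, 155), Add(-29571, -24371)) = Mul(-26279, -53942) = 1417541818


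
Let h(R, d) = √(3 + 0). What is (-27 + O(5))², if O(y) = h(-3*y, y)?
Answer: (27 - √3)² ≈ 638.47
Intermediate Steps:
h(R, d) = √3
O(y) = √3
(-27 + O(5))² = (-27 + √3)²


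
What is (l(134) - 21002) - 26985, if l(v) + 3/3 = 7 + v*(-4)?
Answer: -48517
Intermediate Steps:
l(v) = 6 - 4*v (l(v) = -1 + (7 + v*(-4)) = -1 + (7 - 4*v) = 6 - 4*v)
(l(134) - 21002) - 26985 = ((6 - 4*134) - 21002) - 26985 = ((6 - 536) - 21002) - 26985 = (-530 - 21002) - 26985 = -21532 - 26985 = -48517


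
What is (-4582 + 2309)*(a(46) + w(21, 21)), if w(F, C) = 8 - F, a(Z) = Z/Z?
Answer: 27276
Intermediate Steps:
a(Z) = 1
(-4582 + 2309)*(a(46) + w(21, 21)) = (-4582 + 2309)*(1 + (8 - 1*21)) = -2273*(1 + (8 - 21)) = -2273*(1 - 13) = -2273*(-12) = 27276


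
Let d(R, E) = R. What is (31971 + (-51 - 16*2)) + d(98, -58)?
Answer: 31986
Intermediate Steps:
(31971 + (-51 - 16*2)) + d(98, -58) = (31971 + (-51 - 16*2)) + 98 = (31971 + (-51 - 32)) + 98 = (31971 - 83) + 98 = 31888 + 98 = 31986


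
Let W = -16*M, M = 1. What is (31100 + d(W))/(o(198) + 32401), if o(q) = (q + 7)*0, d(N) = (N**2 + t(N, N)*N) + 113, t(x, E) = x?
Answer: 31725/32401 ≈ 0.97914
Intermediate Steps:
W = -16 (W = -16*1 = -16)
d(N) = 113 + 2*N**2 (d(N) = (N**2 + N*N) + 113 = (N**2 + N**2) + 113 = 2*N**2 + 113 = 113 + 2*N**2)
o(q) = 0 (o(q) = (7 + q)*0 = 0)
(31100 + d(W))/(o(198) + 32401) = (31100 + (113 + 2*(-16)**2))/(0 + 32401) = (31100 + (113 + 2*256))/32401 = (31100 + (113 + 512))*(1/32401) = (31100 + 625)*(1/32401) = 31725*(1/32401) = 31725/32401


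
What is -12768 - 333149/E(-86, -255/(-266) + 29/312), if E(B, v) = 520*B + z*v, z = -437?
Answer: -74065774776/5804243 ≈ -12761.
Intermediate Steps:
E(B, v) = -437*v + 520*B (E(B, v) = 520*B - 437*v = -437*v + 520*B)
-12768 - 333149/E(-86, -255/(-266) + 29/312) = -12768 - 333149/(-437*(-255/(-266) + 29/312) + 520*(-86)) = -12768 - 333149/(-437*(-255*(-1/266) + 29*(1/312)) - 44720) = -12768 - 333149/(-437*(255/266 + 29/312) - 44720) = -12768 - 333149/(-437*43637/41496 - 44720) = -12768 - 333149/(-1003651/2184 - 44720) = -12768 - 333149/(-98672131/2184) = -12768 - 333149*(-2184/98672131) = -12768 + 42799848/5804243 = -74065774776/5804243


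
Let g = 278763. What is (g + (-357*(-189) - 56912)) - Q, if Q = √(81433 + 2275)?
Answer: 289324 - 2*√20927 ≈ 2.8903e+5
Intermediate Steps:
Q = 2*√20927 (Q = √83708 = 2*√20927 ≈ 289.32)
(g + (-357*(-189) - 56912)) - Q = (278763 + (-357*(-189) - 56912)) - 2*√20927 = (278763 + (67473 - 56912)) - 2*√20927 = (278763 + 10561) - 2*√20927 = 289324 - 2*√20927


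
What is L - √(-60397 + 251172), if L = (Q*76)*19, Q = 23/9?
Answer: 33212/9 - 5*√7631 ≈ 3253.4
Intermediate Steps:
Q = 23/9 (Q = 23*(⅑) = 23/9 ≈ 2.5556)
L = 33212/9 (L = ((23/9)*76)*19 = (1748/9)*19 = 33212/9 ≈ 3690.2)
L - √(-60397 + 251172) = 33212/9 - √(-60397 + 251172) = 33212/9 - √190775 = 33212/9 - 5*√7631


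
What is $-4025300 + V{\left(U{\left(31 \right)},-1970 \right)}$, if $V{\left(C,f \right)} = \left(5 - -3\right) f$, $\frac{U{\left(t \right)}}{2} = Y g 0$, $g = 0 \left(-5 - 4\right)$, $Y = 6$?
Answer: $-4041060$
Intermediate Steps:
$g = 0$ ($g = 0 \left(-9\right) = 0$)
$U{\left(t \right)} = 0$ ($U{\left(t \right)} = 2 \cdot 6 \cdot 0 \cdot 0 = 2 \cdot 0 \cdot 0 = 2 \cdot 0 = 0$)
$V{\left(C,f \right)} = 8 f$ ($V{\left(C,f \right)} = \left(5 + 3\right) f = 8 f$)
$-4025300 + V{\left(U{\left(31 \right)},-1970 \right)} = -4025300 + 8 \left(-1970\right) = -4025300 - 15760 = -4041060$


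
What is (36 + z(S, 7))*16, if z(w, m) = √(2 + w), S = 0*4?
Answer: 576 + 16*√2 ≈ 598.63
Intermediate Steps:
S = 0
(36 + z(S, 7))*16 = (36 + √(2 + 0))*16 = (36 + √2)*16 = 576 + 16*√2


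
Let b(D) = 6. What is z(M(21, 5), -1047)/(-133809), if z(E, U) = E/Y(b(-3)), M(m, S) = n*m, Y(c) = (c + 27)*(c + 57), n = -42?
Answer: 14/4415697 ≈ 3.1705e-6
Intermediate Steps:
Y(c) = (27 + c)*(57 + c)
M(m, S) = -42*m
z(E, U) = E/2079 (z(E, U) = E/(1539 + 6² + 84*6) = E/(1539 + 36 + 504) = E/2079)
z(M(21, 5), -1047)/(-133809) = ((-42*21)/2079)/(-133809) = ((1/2079)*(-882))*(-1/133809) = -14/33*(-1/133809) = 14/4415697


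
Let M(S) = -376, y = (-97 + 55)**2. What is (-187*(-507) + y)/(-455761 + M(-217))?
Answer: -96573/456137 ≈ -0.21172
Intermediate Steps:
y = 1764 (y = (-42)**2 = 1764)
(-187*(-507) + y)/(-455761 + M(-217)) = (-187*(-507) + 1764)/(-455761 - 376) = (94809 + 1764)/(-456137) = 96573*(-1/456137) = -96573/456137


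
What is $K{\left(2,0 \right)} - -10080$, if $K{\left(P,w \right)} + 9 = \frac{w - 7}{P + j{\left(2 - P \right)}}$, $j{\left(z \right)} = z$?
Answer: $\frac{20135}{2} \approx 10068.0$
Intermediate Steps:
$K{\left(P,w \right)} = - \frac{25}{2} + \frac{w}{2}$ ($K{\left(P,w \right)} = -9 + \frac{w - 7}{P - \left(-2 + P\right)} = -9 + \frac{-7 + w}{2} = -9 + \left(-7 + w\right) \frac{1}{2} = -9 + \left(- \frac{7}{2} + \frac{w}{2}\right) = - \frac{25}{2} + \frac{w}{2}$)
$K{\left(2,0 \right)} - -10080 = \left(- \frac{25}{2} + \frac{1}{2} \cdot 0\right) - -10080 = \left(- \frac{25}{2} + 0\right) + 10080 = - \frac{25}{2} + 10080 = \frac{20135}{2}$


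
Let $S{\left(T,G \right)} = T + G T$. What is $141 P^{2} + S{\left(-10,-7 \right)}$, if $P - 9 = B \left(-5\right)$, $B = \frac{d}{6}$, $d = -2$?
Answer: $\frac{48308}{3} \approx 16103.0$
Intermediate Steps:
$B = - \frac{1}{3}$ ($B = - \frac{2}{6} = \left(-2\right) \frac{1}{6} = - \frac{1}{3} \approx -0.33333$)
$P = \frac{32}{3}$ ($P = 9 - - \frac{5}{3} = 9 + \frac{5}{3} = \frac{32}{3} \approx 10.667$)
$141 P^{2} + S{\left(-10,-7 \right)} = 141 \left(\frac{32}{3}\right)^{2} - 10 \left(1 - 7\right) = 141 \cdot \frac{1024}{9} - -60 = \frac{48128}{3} + 60 = \frac{48308}{3}$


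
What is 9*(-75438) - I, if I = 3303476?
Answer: -3982418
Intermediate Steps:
9*(-75438) - I = 9*(-75438) - 1*3303476 = -678942 - 3303476 = -3982418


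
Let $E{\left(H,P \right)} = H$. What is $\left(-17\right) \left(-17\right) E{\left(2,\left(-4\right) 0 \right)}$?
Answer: $578$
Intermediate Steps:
$\left(-17\right) \left(-17\right) E{\left(2,\left(-4\right) 0 \right)} = \left(-17\right) \left(-17\right) 2 = 289 \cdot 2 = 578$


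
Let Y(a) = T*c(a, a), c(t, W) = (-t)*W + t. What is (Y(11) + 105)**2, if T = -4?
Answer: 297025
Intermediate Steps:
c(t, W) = t - W*t (c(t, W) = -W*t + t = t - W*t)
Y(a) = -4*a*(1 - a)
(Y(11) + 105)**2 = (4*11*(-1 + 11) + 105)**2 = (4*11*10 + 105)**2 = (440 + 105)**2 = 545**2 = 297025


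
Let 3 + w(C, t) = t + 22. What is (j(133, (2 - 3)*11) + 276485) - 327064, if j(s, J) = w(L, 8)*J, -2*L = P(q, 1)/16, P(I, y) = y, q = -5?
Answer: -50876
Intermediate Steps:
L = -1/32 (L = -1/(2*16) = -½*1/16 = -1/32 ≈ -0.031250)
w(C, t) = 19 + t (w(C, t) = -3 + (t + 22) = -3 + (22 + t) = 19 + t)
j(s, J) = 27*J (j(s, J) = (19 + 8)*J = 27*J)
(j(133, (2 - 3)*11) + 276485) - 327064 = (27*((2 - 3)*11) + 276485) - 327064 = (27*(-1*11) + 276485) - 327064 = (27*(-11) + 276485) - 327064 = (-297 + 276485) - 327064 = 276188 - 327064 = -50876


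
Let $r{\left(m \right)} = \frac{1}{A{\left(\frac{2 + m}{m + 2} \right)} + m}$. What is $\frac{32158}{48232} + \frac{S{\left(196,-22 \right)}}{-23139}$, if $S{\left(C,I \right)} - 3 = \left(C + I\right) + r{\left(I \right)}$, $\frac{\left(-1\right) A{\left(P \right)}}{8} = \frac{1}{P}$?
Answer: $\frac{5516763793}{8370301860} \approx 0.65909$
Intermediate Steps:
$A{\left(P \right)} = - \frac{8}{P}$
$r{\left(m \right)} = \frac{1}{-8 + m}$ ($r{\left(m \right)} = \frac{1}{- \frac{8}{\left(2 + m\right) \frac{1}{m + 2}} + m} = \frac{1}{- \frac{8}{\left(2 + m\right) \frac{1}{2 + m}} + m} = \frac{1}{- \frac{8}{1} + m} = \frac{1}{\left(-8\right) 1 + m} = \frac{1}{-8 + m}$)
$S{\left(C,I \right)} = 3 + C + I + \frac{1}{-8 + I}$ ($S{\left(C,I \right)} = 3 + \left(\left(C + I\right) + \frac{1}{-8 + I}\right) = 3 + \left(C + I + \frac{1}{-8 + I}\right) = 3 + C + I + \frac{1}{-8 + I}$)
$\frac{32158}{48232} + \frac{S{\left(196,-22 \right)}}{-23139} = \frac{32158}{48232} + \frac{\frac{1}{-8 - 22} \left(1 + \left(-8 - 22\right) \left(3 + 196 - 22\right)\right)}{-23139} = 32158 \cdot \frac{1}{48232} + \frac{1 - 5310}{-30} \left(- \frac{1}{23139}\right) = \frac{16079}{24116} + - \frac{1 - 5310}{30} \left(- \frac{1}{23139}\right) = \frac{16079}{24116} + \left(- \frac{1}{30}\right) \left(-5309\right) \left(- \frac{1}{23139}\right) = \frac{16079}{24116} + \frac{5309}{30} \left(- \frac{1}{23139}\right) = \frac{16079}{24116} - \frac{5309}{694170} = \frac{5516763793}{8370301860}$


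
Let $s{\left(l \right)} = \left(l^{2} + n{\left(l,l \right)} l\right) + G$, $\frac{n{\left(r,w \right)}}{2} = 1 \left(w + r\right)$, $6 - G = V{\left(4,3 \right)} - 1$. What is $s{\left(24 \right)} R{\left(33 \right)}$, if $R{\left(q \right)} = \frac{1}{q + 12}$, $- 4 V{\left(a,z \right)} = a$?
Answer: $\frac{2888}{45} \approx 64.178$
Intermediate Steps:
$V{\left(a,z \right)} = - \frac{a}{4}$
$R{\left(q \right)} = \frac{1}{12 + q}$
$G = 8$ ($G = 6 - \left(\left(- \frac{1}{4}\right) 4 - 1\right) = 6 - \left(-1 - 1\right) = 6 - -2 = 6 + 2 = 8$)
$n{\left(r,w \right)} = 2 r + 2 w$ ($n{\left(r,w \right)} = 2 \cdot 1 \left(w + r\right) = 2 \cdot 1 \left(r + w\right) = 2 \left(r + w\right) = 2 r + 2 w$)
$s{\left(l \right)} = 8 + 5 l^{2}$ ($s{\left(l \right)} = \left(l^{2} + \left(2 l + 2 l\right) l\right) + 8 = \left(l^{2} + 4 l l\right) + 8 = \left(l^{2} + 4 l^{2}\right) + 8 = 5 l^{2} + 8 = 8 + 5 l^{2}$)
$s{\left(24 \right)} R{\left(33 \right)} = \frac{8 + 5 \cdot 24^{2}}{12 + 33} = \frac{8 + 5 \cdot 576}{45} = \left(8 + 2880\right) \frac{1}{45} = 2888 \cdot \frac{1}{45} = \frac{2888}{45}$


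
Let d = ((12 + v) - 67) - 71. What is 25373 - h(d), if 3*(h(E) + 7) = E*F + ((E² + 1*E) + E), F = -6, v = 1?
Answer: 20005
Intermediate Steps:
d = -125 (d = ((12 + 1) - 67) - 71 = (13 - 67) - 71 = -54 - 71 = -125)
h(E) = -7 - 4*E/3 + E²/3 (h(E) = -7 + (E*(-6) + ((E² + 1*E) + E))/3 = -7 + (-6*E + ((E² + E) + E))/3 = -7 + (-6*E + ((E + E²) + E))/3 = -7 + (-6*E + (E² + 2*E))/3 = -7 + (E² - 4*E)/3 = -7 + (-4*E/3 + E²/3) = -7 - 4*E/3 + E²/3)
25373 - h(d) = 25373 - (-7 - 4/3*(-125) + (⅓)*(-125)²) = 25373 - (-7 + 500/3 + (⅓)*15625) = 25373 - (-7 + 500/3 + 15625/3) = 25373 - 1*5368 = 25373 - 5368 = 20005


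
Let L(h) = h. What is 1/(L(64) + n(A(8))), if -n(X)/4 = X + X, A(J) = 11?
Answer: -1/24 ≈ -0.041667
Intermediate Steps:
n(X) = -8*X (n(X) = -4*(X + X) = -8*X)
1/(L(64) + n(A(8))) = 1/(64 - 8*11) = 1/(64 - 88) = 1/(-24) = -1/24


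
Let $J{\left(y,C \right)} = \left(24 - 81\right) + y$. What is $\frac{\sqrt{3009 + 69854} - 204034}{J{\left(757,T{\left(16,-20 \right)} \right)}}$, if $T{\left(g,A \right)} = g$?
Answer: $- \frac{102017}{350} + \frac{\sqrt{1487}}{100} \approx -291.09$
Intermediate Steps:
$J{\left(y,C \right)} = -57 + y$
$\frac{\sqrt{3009 + 69854} - 204034}{J{\left(757,T{\left(16,-20 \right)} \right)}} = \frac{\sqrt{3009 + 69854} - 204034}{-57 + 757} = \frac{\sqrt{72863} - 204034}{700} = \left(7 \sqrt{1487} - 204034\right) \frac{1}{700} = \left(-204034 + 7 \sqrt{1487}\right) \frac{1}{700} = - \frac{102017}{350} + \frac{\sqrt{1487}}{100}$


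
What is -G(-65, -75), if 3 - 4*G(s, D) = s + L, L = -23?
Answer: -91/4 ≈ -22.750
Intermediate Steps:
G(s, D) = 13/2 - s/4 (G(s, D) = 3/4 - (s - 23)/4 = 3/4 - (-23 + s)/4 = 3/4 + (23/4 - s/4) = 13/2 - s/4)
-G(-65, -75) = -(13/2 - 1/4*(-65)) = -(13/2 + 65/4) = -1*91/4 = -91/4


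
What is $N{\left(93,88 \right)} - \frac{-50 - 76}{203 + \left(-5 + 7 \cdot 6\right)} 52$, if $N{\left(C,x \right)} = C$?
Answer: $\frac{1203}{10} \approx 120.3$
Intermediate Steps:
$N{\left(93,88 \right)} - \frac{-50 - 76}{203 + \left(-5 + 7 \cdot 6\right)} 52 = 93 - \frac{-50 - 76}{203 + \left(-5 + 7 \cdot 6\right)} 52 = 93 - - \frac{126}{203 + \left(-5 + 42\right)} 52 = 93 - - \frac{126}{203 + 37} \cdot 52 = 93 - - \frac{126}{240} \cdot 52 = 93 - \left(-126\right) \frac{1}{240} \cdot 52 = 93 - \left(- \frac{21}{40}\right) 52 = 93 - - \frac{273}{10} = 93 + \frac{273}{10} = \frac{1203}{10}$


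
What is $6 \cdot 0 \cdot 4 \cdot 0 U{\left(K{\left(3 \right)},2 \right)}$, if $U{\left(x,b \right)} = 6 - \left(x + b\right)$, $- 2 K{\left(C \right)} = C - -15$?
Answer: $0$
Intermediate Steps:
$K{\left(C \right)} = - \frac{15}{2} - \frac{C}{2}$ ($K{\left(C \right)} = - \frac{C - -15}{2} = - \frac{C + 15}{2} = - \frac{15 + C}{2} = - \frac{15}{2} - \frac{C}{2}$)
$U{\left(x,b \right)} = 6 - b - x$ ($U{\left(x,b \right)} = 6 - \left(b + x\right) = 6 - b - x$)
$6 \cdot 0 \cdot 4 \cdot 0 U{\left(K{\left(3 \right)},2 \right)} = 6 \cdot 0 \cdot 4 \cdot 0 \left(6 - 2 - \left(- \frac{15}{2} - \frac{3}{2}\right)\right) = 0 \cdot 4 \cdot 0 \left(6 - 2 - \left(- \frac{15}{2} - \frac{3}{2}\right)\right) = 0 \cdot 0 \left(6 - 2 - -9\right) = 0 \left(6 - 2 + 9\right) = 0 \cdot 13 = 0$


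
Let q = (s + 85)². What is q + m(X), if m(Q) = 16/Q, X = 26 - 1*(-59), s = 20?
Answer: 937141/85 ≈ 11025.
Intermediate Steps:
X = 85 (X = 26 + 59 = 85)
q = 11025 (q = (20 + 85)² = 105² = 11025)
q + m(X) = 11025 + 16/85 = 937141/85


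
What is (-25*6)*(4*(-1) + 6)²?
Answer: -600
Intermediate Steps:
(-25*6)*(4*(-1) + 6)² = -150*(-4 + 6)² = -150*2² = -150*4 = -600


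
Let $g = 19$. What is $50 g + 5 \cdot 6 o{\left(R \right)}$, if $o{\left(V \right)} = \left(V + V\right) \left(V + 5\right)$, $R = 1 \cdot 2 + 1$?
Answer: $2390$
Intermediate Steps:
$R = 3$ ($R = 2 + 1 = 3$)
$o{\left(V \right)} = 2 V \left(5 + V\right)$
$50 g + 5 \cdot 6 o{\left(R \right)} = 50 \cdot 19 + 5 \cdot 6 \cdot 2 \cdot 3 \left(5 + 3\right) = 950 + 30 \cdot 2 \cdot 3 \cdot 8 = 950 + 30 \cdot 48 = 950 + 1440 = 2390$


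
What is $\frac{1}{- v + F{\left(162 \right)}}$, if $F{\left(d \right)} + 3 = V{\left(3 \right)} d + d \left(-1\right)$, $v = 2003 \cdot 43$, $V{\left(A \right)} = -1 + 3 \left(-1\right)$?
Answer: $- \frac{1}{86942} \approx -1.1502 \cdot 10^{-5}$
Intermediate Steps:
$V{\left(A \right)} = -4$ ($V{\left(A \right)} = -1 - 3 = -4$)
$v = 86129$
$F{\left(d \right)} = -3 - 5 d$ ($F{\left(d \right)} = -3 - \left(4 d - d \left(-1\right)\right) = -3 - 5 d$)
$\frac{1}{- v + F{\left(162 \right)}} = \frac{1}{\left(-1\right) 86129 - 813} = \frac{1}{-86129 - 813} = \frac{1}{-86942} = - \frac{1}{86942}$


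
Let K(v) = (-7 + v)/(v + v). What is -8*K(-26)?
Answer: -66/13 ≈ -5.0769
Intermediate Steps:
K(v) = (-7 + v)/(2*v) (K(v) = (-7 + v)/((2*v)) = (-7 + v)*(1/(2*v)) = (-7 + v)/(2*v))
-8*K(-26) = -4*(-7 - 26)/(-26) = -4*(-1)*(-33)/26 = -8*33/52 = -66/13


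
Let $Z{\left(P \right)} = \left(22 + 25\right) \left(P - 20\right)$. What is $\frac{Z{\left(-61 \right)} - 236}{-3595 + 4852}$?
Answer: $- \frac{4043}{1257} \approx -3.2164$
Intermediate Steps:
$Z{\left(P \right)} = -940 + 47 P$ ($Z{\left(P \right)} = 47 \left(-20 + P\right) = -940 + 47 P$)
$\frac{Z{\left(-61 \right)} - 236}{-3595 + 4852} = \frac{\left(-940 + 47 \left(-61\right)\right) - 236}{-3595 + 4852} = \frac{\left(-940 - 2867\right) - 236}{1257} = \left(-3807 - 236\right) \frac{1}{1257} = \left(-4043\right) \frac{1}{1257} = - \frac{4043}{1257}$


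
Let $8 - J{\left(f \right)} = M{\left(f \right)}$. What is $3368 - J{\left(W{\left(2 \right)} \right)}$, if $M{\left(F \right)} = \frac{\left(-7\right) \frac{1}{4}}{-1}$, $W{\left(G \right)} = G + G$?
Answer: $\frac{13447}{4} \approx 3361.8$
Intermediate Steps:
$W{\left(G \right)} = 2 G$
$M{\left(F \right)} = \frac{7}{4}$ ($M{\left(F \right)} = \left(-7\right) \frac{1}{4} \left(-1\right) = \left(- \frac{7}{4}\right) \left(-1\right) = \frac{7}{4}$)
$J{\left(f \right)} = \frac{25}{4}$ ($J{\left(f \right)} = 8 - \frac{7}{4} = \frac{25}{4}$)
$3368 - J{\left(W{\left(2 \right)} \right)} = 3368 - \frac{25}{4} = \frac{13447}{4}$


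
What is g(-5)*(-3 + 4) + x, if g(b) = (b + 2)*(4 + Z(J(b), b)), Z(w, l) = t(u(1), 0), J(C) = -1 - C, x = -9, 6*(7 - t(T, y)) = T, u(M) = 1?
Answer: -83/2 ≈ -41.500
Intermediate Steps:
t(T, y) = 7 - T/6
Z(w, l) = 41/6 (Z(w, l) = 7 - ⅙*1 = 7 - ⅙ = 41/6)
g(b) = 65/3 + 65*b/6 (g(b) = (b + 2)*(4 + 41/6) = (2 + b)*(65/6) = 65/3 + 65*b/6)
g(-5)*(-3 + 4) + x = (65/3 + (65/6)*(-5))*(-3 + 4) - 9 = (65/3 - 325/6)*1 - 9 = -65/2*1 - 9 = -65/2 - 9 = -83/2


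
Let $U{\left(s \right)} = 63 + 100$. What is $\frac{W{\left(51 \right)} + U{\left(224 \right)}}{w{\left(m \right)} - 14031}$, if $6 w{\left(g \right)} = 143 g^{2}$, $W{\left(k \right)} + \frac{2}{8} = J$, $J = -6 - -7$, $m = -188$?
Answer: $\frac{1965}{9940012} \approx 0.00019769$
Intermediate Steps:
$U{\left(s \right)} = 163$
$J = 1$ ($J = -6 + 7 = 1$)
$W{\left(k \right)} = \frac{3}{4}$ ($W{\left(k \right)} = - \frac{1}{4} + 1 = \frac{3}{4}$)
$w{\left(g \right)} = \frac{143 g^{2}}{6}$
$\frac{W{\left(51 \right)} + U{\left(224 \right)}}{w{\left(m \right)} - 14031} = \frac{\frac{3}{4} + 163}{\frac{143 \left(-188\right)^{2}}{6} - 14031} = \frac{655}{4 \left(\frac{143}{6} \cdot 35344 - 14031\right)} = \frac{655}{4 \left(\frac{2527096}{3} - 14031\right)} = \frac{655}{4 \cdot \frac{2485003}{3}} = \frac{655}{4} \cdot \frac{3}{2485003} = \frac{1965}{9940012}$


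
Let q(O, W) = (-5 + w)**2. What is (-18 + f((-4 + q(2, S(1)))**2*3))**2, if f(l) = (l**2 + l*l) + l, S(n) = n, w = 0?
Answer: 12263744853369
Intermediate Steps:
q(O, W) = 25 (q(O, W) = (-5 + 0)**2 = (-5)**2 = 25)
f(l) = l + 2*l**2 (f(l) = (l**2 + l**2) + l = 2*l**2 + l = l + 2*l**2)
(-18 + f((-4 + q(2, S(1)))**2*3))**2 = (-18 + ((-4 + 25)**2*3)*(1 + 2*((-4 + 25)**2*3)))**2 = (-18 + (21**2*3)*(1 + 2*(21**2*3)))**2 = (-18 + (441*3)*(1 + 2*(441*3)))**2 = (-18 + 1323*(1 + 2*1323))**2 = (-18 + 1323*(1 + 2646))**2 = (-18 + 1323*2647)**2 = (-18 + 3501981)**2 = 3501963**2 = 12263744853369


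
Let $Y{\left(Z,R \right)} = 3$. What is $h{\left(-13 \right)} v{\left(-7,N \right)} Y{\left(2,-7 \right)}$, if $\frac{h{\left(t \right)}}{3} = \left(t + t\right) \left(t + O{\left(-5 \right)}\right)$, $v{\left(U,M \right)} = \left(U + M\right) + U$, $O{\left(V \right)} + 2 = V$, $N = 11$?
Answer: $-14040$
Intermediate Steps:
$O{\left(V \right)} = -2 + V$
$v{\left(U,M \right)} = M + 2 U$ ($v{\left(U,M \right)} = \left(M + U\right) + U = M + 2 U$)
$h{\left(t \right)} = 6 t \left(-7 + t\right)$ ($h{\left(t \right)} = 3 \left(t + t\right) \left(t - 7\right) = 3 \cdot 2 t \left(t - 7\right) = 3 \cdot 2 t \left(-7 + t\right) = 6 t \left(-7 + t\right)$)
$h{\left(-13 \right)} v{\left(-7,N \right)} Y{\left(2,-7 \right)} = 6 \left(-13\right) \left(-7 - 13\right) \left(11 + 2 \left(-7\right)\right) 3 = 6 \left(-13\right) \left(-20\right) \left(11 - 14\right) 3 = 1560 \left(-3\right) 3 = \left(-4680\right) 3 = -14040$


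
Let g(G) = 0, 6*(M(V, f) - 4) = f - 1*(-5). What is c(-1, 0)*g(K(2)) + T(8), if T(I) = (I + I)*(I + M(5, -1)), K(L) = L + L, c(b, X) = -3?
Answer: 608/3 ≈ 202.67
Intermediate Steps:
M(V, f) = 29/6 + f/6 (M(V, f) = 4 + (f - 1*(-5))/6 = 4 + (f + 5)/6 = 4 + (5 + f)/6 = 4 + (⅚ + f/6) = 29/6 + f/6)
K(L) = 2*L
T(I) = 2*I*(14/3 + I) (T(I) = (I + I)*(I + (29/6 + (⅙)*(-1))) = (2*I)*(I + (29/6 - ⅙)) = (2*I)*(I + 14/3) = (2*I)*(14/3 + I) = 2*I*(14/3 + I))
c(-1, 0)*g(K(2)) + T(8) = -3*0 + (⅔)*8*(14 + 3*8) = 0 + (⅔)*8*(14 + 24) = 0 + (⅔)*8*38 = 0 + 608/3 = 608/3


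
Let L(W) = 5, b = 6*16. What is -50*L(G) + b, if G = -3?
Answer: -154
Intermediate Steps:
b = 96
-50*L(G) + b = -50*5 + 96 = -250 + 96 = -154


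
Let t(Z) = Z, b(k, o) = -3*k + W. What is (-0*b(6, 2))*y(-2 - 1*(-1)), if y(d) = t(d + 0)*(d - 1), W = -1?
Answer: 0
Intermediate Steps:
b(k, o) = -1 - 3*k (b(k, o) = -3*k - 1 = -1 - 3*k)
y(d) = d*(-1 + d) (y(d) = (d + 0)*(d - 1) = d*(-1 + d))
(-0*b(6, 2))*y(-2 - 1*(-1)) = (-0*(-1 - 3*6))*((-2 - 1*(-1))*(-1 + (-2 - 1*(-1)))) = (-0*(-1 - 18))*((-2 + 1)*(-1 + (-2 + 1))) = (-0*(-19))*(-(-1 - 1)) = (-4*0)*(-1*(-2)) = 0*2 = 0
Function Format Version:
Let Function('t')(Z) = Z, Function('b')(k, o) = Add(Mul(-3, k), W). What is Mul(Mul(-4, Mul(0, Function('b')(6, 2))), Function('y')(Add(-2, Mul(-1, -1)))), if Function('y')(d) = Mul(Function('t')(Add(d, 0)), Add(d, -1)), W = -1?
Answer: 0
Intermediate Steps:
Function('b')(k, o) = Add(-1, Mul(-3, k)) (Function('b')(k, o) = Add(Mul(-3, k), -1) = Add(-1, Mul(-3, k)))
Function('y')(d) = Mul(d, Add(-1, d)) (Function('y')(d) = Mul(Add(d, 0), Add(d, -1)) = Mul(d, Add(-1, d)))
Mul(Mul(-4, Mul(0, Function('b')(6, 2))), Function('y')(Add(-2, Mul(-1, -1)))) = Mul(Mul(-4, Mul(0, Add(-1, Mul(-3, 6)))), Mul(Add(-2, Mul(-1, -1)), Add(-1, Add(-2, Mul(-1, -1))))) = Mul(Mul(-4, Mul(0, Add(-1, -18))), Mul(Add(-2, 1), Add(-1, Add(-2, 1)))) = Mul(Mul(-4, Mul(0, -19)), Mul(-1, Add(-1, -1))) = Mul(Mul(-4, 0), Mul(-1, -2)) = Mul(0, 2) = 0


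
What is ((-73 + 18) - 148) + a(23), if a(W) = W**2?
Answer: 326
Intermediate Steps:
((-73 + 18) - 148) + a(23) = ((-73 + 18) - 148) + 23**2 = (-55 - 148) + 529 = -203 + 529 = 326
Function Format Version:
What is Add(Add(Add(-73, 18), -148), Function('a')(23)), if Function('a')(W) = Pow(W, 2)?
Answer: 326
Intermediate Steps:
Add(Add(Add(-73, 18), -148), Function('a')(23)) = Add(Add(Add(-73, 18), -148), Pow(23, 2)) = Add(Add(-55, -148), 529) = Add(-203, 529) = 326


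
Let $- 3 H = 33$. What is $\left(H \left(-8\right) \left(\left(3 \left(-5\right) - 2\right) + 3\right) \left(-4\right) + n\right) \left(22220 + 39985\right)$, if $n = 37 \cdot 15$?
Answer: $341070015$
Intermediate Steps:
$H = -11$ ($H = \left(- \frac{1}{3}\right) 33 = -11$)
$n = 555$
$\left(H \left(-8\right) \left(\left(3 \left(-5\right) - 2\right) + 3\right) \left(-4\right) + n\right) \left(22220 + 39985\right) = \left(\left(-11\right) \left(-8\right) \left(\left(3 \left(-5\right) - 2\right) + 3\right) \left(-4\right) + 555\right) \left(22220 + 39985\right) = \left(88 \left(\left(-15 - 2\right) + 3\right) \left(-4\right) + 555\right) 62205 = \left(88 \left(-17 + 3\right) \left(-4\right) + 555\right) 62205 = \left(88 \left(\left(-14\right) \left(-4\right)\right) + 555\right) 62205 = \left(88 \cdot 56 + 555\right) 62205 = \left(4928 + 555\right) 62205 = 5483 \cdot 62205 = 341070015$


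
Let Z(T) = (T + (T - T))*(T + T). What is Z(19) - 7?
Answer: 715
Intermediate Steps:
Z(T) = 2*T² (Z(T) = (T + 0)*(2*T) = T*(2*T) = 2*T²)
Z(19) - 7 = 2*19² - 7 = 2*361 - 7 = 722 - 7 = 715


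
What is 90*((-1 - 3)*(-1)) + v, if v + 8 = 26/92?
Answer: 16205/46 ≈ 352.28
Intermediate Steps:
v = -355/46 (v = -8 + 26/92 = -8 + 26*(1/92) = -8 + 13/46 = -355/46 ≈ -7.7174)
90*((-1 - 3)*(-1)) + v = 90*((-1 - 3)*(-1)) - 355/46 = 90*(-4*(-1)) - 355/46 = 90*4 - 355/46 = 360 - 355/46 = 16205/46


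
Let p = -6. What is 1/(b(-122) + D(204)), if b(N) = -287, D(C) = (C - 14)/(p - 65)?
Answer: -71/20567 ≈ -0.0034521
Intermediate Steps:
D(C) = 14/71 - C/71 (D(C) = (C - 14)/(-6 - 65) = (-14 + C)/(-71) = (-14 + C)*(-1/71) = 14/71 - C/71)
1/(b(-122) + D(204)) = 1/(-287 + (14/71 - 1/71*204)) = 1/(-287 + (14/71 - 204/71)) = 1/(-287 - 190/71) = 1/(-20567/71) = -71/20567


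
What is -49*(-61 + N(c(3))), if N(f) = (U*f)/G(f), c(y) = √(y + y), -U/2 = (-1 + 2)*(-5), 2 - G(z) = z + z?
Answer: 3283 + 49*√6 ≈ 3403.0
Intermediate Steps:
G(z) = 2 - 2*z (G(z) = 2 - (z + z) = 2 - 2*z)
U = 10 (U = -2*(-1 + 2)*(-5) = -2*(-5) = 10)
c(y) = √2*√y (c(y) = √(2*y) = √2*√y)
N(f) = 10*f/(2 - 2*f) (N(f) = (10*f)/(2 - 2*f) = 10*f/(2 - 2*f))
-49*(-61 + N(c(3))) = -49*(-61 - 5*√2*√3/(-1 + √2*√3)) = -49*(-61 - 5*√6/(-1 + √6)) = 2989 + 245*√6/(-1 + √6)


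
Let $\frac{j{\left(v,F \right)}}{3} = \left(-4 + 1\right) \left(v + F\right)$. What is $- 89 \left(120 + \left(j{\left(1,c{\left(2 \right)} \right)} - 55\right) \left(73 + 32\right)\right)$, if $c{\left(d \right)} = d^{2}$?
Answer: $923820$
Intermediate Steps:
$j{\left(v,F \right)} = - 9 F - 9 v$ ($j{\left(v,F \right)} = 3 \left(-4 + 1\right) \left(v + F\right) = 3 \left(- 3 \left(F + v\right)\right) = 3 \left(- 3 F - 3 v\right) = - 9 F - 9 v$)
$- 89 \left(120 + \left(j{\left(1,c{\left(2 \right)} \right)} - 55\right) \left(73 + 32\right)\right) = - 89 \left(120 + \left(\left(- 9 \cdot 2^{2} - 9\right) - 55\right) \left(73 + 32\right)\right) = - 89 \left(120 + \left(\left(\left(-9\right) 4 - 9\right) - 55\right) 105\right) = - 89 \left(120 + \left(\left(-36 - 9\right) - 55\right) 105\right) = - 89 \left(120 + \left(-45 - 55\right) 105\right) = - 89 \left(120 - 10500\right) = \left(-89\right) \left(-10380\right) = 923820$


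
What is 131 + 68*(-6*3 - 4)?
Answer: -1365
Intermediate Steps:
131 + 68*(-6*3 - 4) = 131 + 68*(-18 - 4) = 131 + 68*(-22) = 131 - 1496 = -1365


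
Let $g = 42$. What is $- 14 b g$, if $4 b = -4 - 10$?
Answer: $2058$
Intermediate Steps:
$b = - \frac{7}{2}$ ($b = \frac{-4 - 10}{4} = \frac{1}{4} \left(-14\right) = - \frac{7}{2} \approx -3.5$)
$- 14 b g = \left(-14\right) \left(- \frac{7}{2}\right) 42 = 49 \cdot 42 = 2058$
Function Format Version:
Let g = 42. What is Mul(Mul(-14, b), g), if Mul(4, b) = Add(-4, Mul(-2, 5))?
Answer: 2058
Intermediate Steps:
b = Rational(-7, 2) (b = Mul(Rational(1, 4), Add(-4, Mul(-2, 5))) = Mul(Rational(1, 4), Add(-4, -10)) = Mul(Rational(1, 4), -14) = Rational(-7, 2) ≈ -3.5000)
Mul(Mul(-14, b), g) = Mul(Mul(-14, Rational(-7, 2)), 42) = Mul(49, 42) = 2058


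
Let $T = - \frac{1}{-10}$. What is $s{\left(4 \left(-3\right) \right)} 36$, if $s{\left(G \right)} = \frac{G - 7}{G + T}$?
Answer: $\frac{6840}{119} \approx 57.479$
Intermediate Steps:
$T = \frac{1}{10}$ ($T = \left(-1\right) \left(- \frac{1}{10}\right) = \frac{1}{10} \approx 0.1$)
$s{\left(G \right)} = \frac{-7 + G}{\frac{1}{10} + G}$ ($s{\left(G \right)} = \frac{G - 7}{G + \frac{1}{10}} = \frac{-7 + G}{\frac{1}{10} + G}$)
$s{\left(4 \left(-3\right) \right)} 36 = \frac{10 \left(-7 + 4 \left(-3\right)\right)}{1 + 10 \cdot 4 \left(-3\right)} 36 = \frac{10 \left(-7 - 12\right)}{1 + 10 \left(-12\right)} 36 = 10 \frac{1}{1 - 120} \left(-19\right) 36 = 10 \frac{1}{-119} \left(-19\right) 36 = 10 \left(- \frac{1}{119}\right) \left(-19\right) 36 = \frac{190}{119} \cdot 36 = \frac{6840}{119}$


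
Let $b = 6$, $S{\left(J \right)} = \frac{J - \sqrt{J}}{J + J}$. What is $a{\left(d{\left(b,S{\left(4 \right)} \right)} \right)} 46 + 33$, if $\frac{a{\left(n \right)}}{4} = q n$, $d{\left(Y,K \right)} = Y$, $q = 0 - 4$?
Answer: $-4383$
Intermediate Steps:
$S{\left(J \right)} = \frac{J - \sqrt{J}}{2 J}$
$q = -4$
$a{\left(n \right)} = - 16 n$ ($a{\left(n \right)} = 4 \left(- 4 n\right) = - 16 n$)
$a{\left(d{\left(b,S{\left(4 \right)} \right)} \right)} 46 + 33 = \left(-16\right) 6 \cdot 46 + 33 = \left(-96\right) 46 + 33 = -4416 + 33 = -4383$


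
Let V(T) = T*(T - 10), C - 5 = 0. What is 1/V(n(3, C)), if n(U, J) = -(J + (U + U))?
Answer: 1/231 ≈ 0.0043290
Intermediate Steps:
C = 5 (C = 5 + 0 = 5)
n(U, J) = -J - 2*U (n(U, J) = -(J + 2*U) = -J - 2*U)
V(T) = T*(-10 + T)
1/V(n(3, C)) = 1/((-1*5 - 2*3)*(-10 + (-1*5 - 2*3))) = 1/((-5 - 6)*(-10 + (-5 - 6))) = 1/(-11*(-10 - 11)) = 1/(-11*(-21)) = 1/231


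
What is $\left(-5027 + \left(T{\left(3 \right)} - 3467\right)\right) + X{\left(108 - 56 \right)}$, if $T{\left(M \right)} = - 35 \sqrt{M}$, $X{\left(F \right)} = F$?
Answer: $-8442 - 35 \sqrt{3} \approx -8502.6$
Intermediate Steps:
$\left(-5027 + \left(T{\left(3 \right)} - 3467\right)\right) + X{\left(108 - 56 \right)} = \left(-5027 - \left(3467 + 35 \sqrt{3}\right)\right) + \left(108 - 56\right) = \left(-5027 - \left(3467 + 35 \sqrt{3}\right)\right) + 52 = \left(-8494 - 35 \sqrt{3}\right) + 52 = -8442 - 35 \sqrt{3}$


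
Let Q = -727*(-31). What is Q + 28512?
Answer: 51049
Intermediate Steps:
Q = 22537
Q + 28512 = 22537 + 28512 = 51049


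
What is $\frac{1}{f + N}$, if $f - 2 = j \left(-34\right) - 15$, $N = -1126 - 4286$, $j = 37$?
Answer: $- \frac{1}{6683} \approx -0.00014963$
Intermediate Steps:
$N = -5412$
$f = -1271$ ($f = 2 + \left(37 \left(-34\right) - 15\right) = 2 - 1273 = -1271$)
$\frac{1}{f + N} = \frac{1}{-1271 - 5412} = \frac{1}{-6683} = - \frac{1}{6683}$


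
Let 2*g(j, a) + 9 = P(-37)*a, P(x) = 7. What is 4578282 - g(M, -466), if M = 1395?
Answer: 9159835/2 ≈ 4.5799e+6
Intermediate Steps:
g(j, a) = -9/2 + 7*a/2 (g(j, a) = -9/2 + (7*a)/2 = -9/2 + 7*a/2)
4578282 - g(M, -466) = 4578282 - (-9/2 + (7/2)*(-466)) = 4578282 - (-9/2 - 1631) = 4578282 - 1*(-3271/2) = 4578282 + 3271/2 = 9159835/2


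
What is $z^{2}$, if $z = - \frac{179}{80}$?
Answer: $\frac{32041}{6400} \approx 5.0064$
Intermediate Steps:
$z = - \frac{179}{80}$ ($z = \left(-179\right) \frac{1}{80} = - \frac{179}{80} \approx -2.2375$)
$z^{2} = \left(- \frac{179}{80}\right)^{2} = \frac{32041}{6400}$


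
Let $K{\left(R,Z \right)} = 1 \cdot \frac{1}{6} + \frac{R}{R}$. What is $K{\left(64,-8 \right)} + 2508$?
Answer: $\frac{15055}{6} \approx 2509.2$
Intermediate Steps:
$K{\left(R,Z \right)} = \frac{7}{6}$ ($K{\left(R,Z \right)} = 1 \cdot \frac{1}{6} + 1 = \frac{1}{6} + 1 = \frac{7}{6}$)
$K{\left(64,-8 \right)} + 2508 = \frac{7}{6} + 2508 = \frac{15055}{6}$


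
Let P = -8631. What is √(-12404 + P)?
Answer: I*√21035 ≈ 145.03*I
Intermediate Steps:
√(-12404 + P) = √(-12404 - 8631) = √(-21035) = I*√21035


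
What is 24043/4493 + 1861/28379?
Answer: 690677770/127506847 ≈ 5.4168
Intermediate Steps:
24043/4493 + 1861/28379 = 690677770/127506847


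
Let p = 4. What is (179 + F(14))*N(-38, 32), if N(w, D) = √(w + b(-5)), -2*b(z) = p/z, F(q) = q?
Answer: 386*I*√235/5 ≈ 1183.5*I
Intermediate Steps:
b(z) = -2/z
N(w, D) = √(⅖ + w) (N(w, D) = √(w - 2/(-5)) = √(w - 2*(-⅕)) = √(w + ⅖) = √(⅖ + w))
(179 + F(14))*N(-38, 32) = (179 + 14)*(√(10 + 25*(-38))/5) = 193*(√(10 - 950)/5) = 193*(√(-940)/5) = 193*((2*I*√235)/5) = 193*(2*I*√235/5) = 386*I*√235/5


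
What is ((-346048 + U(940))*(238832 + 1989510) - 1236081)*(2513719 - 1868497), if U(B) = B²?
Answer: 772878180802155066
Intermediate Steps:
((-346048 + U(940))*(238832 + 1989510) - 1236081)*(2513719 - 1868497) = ((-346048 + 940²)*(238832 + 1989510) - 1236081)*(2513719 - 1868497) = ((-346048 + 883600)*2228342 - 1236081)*645222 = (537552*2228342 - 1236081)*645222 = (1197849698784 - 1236081)*645222 = 1197848462703*645222 = 772878180802155066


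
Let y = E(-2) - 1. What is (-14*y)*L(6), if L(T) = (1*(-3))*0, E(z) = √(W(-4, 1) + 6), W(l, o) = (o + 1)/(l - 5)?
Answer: 0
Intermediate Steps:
W(l, o) = (1 + o)/(-5 + l)
E(z) = 2*√13/3 (E(z) = √((1 + 1)/(-5 - 4) + 6) = √(2/(-9) + 6) = √(-⅑*2 + 6) = √(-2/9 + 6) = √(52/9) = 2*√13/3)
y = -1 + 2*√13/3 (y = 2*√13/3 - 1 = -1 + 2*√13/3 ≈ 1.4037)
L(T) = 0 (L(T) = -3*0 = 0)
(-14*y)*L(6) = -14*(-1 + 2*√13/3)*0 = (14 - 28*√13/3)*0 = 0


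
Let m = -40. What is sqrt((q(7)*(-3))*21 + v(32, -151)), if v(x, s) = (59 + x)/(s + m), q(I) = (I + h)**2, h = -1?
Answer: I*sqrt(82756289)/191 ≈ 47.629*I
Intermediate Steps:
q(I) = (-1 + I)**2 (q(I) = (I - 1)**2 = (-1 + I)**2)
v(x, s) = (59 + x)/(-40 + s) (v(x, s) = (59 + x)/(s - 40) = (59 + x)/(-40 + s))
sqrt((q(7)*(-3))*21 + v(32, -151)) = sqrt(((-1 + 7)**2*(-3))*21 + (59 + 32)/(-40 - 151)) = sqrt((6**2*(-3))*21 + 91/(-191)) = sqrt((36*(-3))*21 - 1/191*91) = sqrt(-108*21 - 91/191) = sqrt(-2268 - 91/191) = sqrt(-433279/191) = I*sqrt(82756289)/191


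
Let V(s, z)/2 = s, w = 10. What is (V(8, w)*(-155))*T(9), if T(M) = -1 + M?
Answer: -19840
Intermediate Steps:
V(s, z) = 2*s
(V(8, w)*(-155))*T(9) = ((2*8)*(-155))*(-1 + 9) = (16*(-155))*8 = -2480*8 = -19840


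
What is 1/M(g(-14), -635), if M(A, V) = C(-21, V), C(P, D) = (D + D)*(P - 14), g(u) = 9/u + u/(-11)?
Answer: 1/44450 ≈ 2.2497e-5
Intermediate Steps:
g(u) = 9/u - u/11 (g(u) = 9/u + u*(-1/11) = 9/u - u/11)
C(P, D) = 2*D*(-14 + P) (C(P, D) = (2*D)*(-14 + P) = 2*D*(-14 + P))
M(A, V) = -70*V (M(A, V) = 2*V*(-14 - 21) = 2*V*(-35) = -70*V)
1/M(g(-14), -635) = 1/(-70*(-635)) = 1/44450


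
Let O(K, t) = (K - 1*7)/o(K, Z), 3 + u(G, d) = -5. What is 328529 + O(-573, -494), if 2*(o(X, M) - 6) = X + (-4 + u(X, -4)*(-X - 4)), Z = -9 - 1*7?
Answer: 1681084053/5117 ≈ 3.2853e+5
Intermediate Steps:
u(G, d) = -8 (u(G, d) = -3 - 5 = -8)
Z = -16 (Z = -9 - 7 = -16)
o(X, M) = 20 + 9*X/2 (o(X, M) = 6 + (X + (-4 - 8*(-X - 4)))/2 = 6 + (X + (-4 - 8*(-4 - X)))/2 = 6 + (X + (-4 + (32 + 8*X)))/2 = 6 + (X + (28 + 8*X))/2 = 6 + (28 + 9*X)/2 = 6 + (14 + 9*X/2) = 20 + 9*X/2)
O(K, t) = (-7 + K)/(20 + 9*K/2) (O(K, t) = (K - 1*7)/(20 + 9*K/2) = (K - 7)/(20 + 9*K/2) = (-7 + K)/(20 + 9*K/2))
328529 + O(-573, -494) = 328529 + 2*(-7 - 573)/(40 + 9*(-573)) = 328529 + 2*(-580)/(40 - 5157) = 328529 + 2*(-580)/(-5117) = 328529 + 2*(-1/5117)*(-580) = 328529 + 1160/5117 = 1681084053/5117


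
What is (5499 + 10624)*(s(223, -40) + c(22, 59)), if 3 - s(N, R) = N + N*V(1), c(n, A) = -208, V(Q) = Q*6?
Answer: -28473218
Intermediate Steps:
V(Q) = 6*Q
s(N, R) = 3 - 7*N (s(N, R) = 3 - (N + N*(6*1)) = 3 - (N + N*6) = 3 - (N + 6*N) = 3 - 7*N)
(5499 + 10624)*(s(223, -40) + c(22, 59)) = (5499 + 10624)*((3 - 7*223) - 208) = 16123*((3 - 1561) - 208) = 16123*(-1558 - 208) = 16123*(-1766) = -28473218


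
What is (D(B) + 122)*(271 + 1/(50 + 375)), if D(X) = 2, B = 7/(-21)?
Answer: 14281824/425 ≈ 33604.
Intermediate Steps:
B = -⅓ (B = 7*(-1/21) = -⅓ ≈ -0.33333)
(D(B) + 122)*(271 + 1/(50 + 375)) = (2 + 122)*(271 + 1/(50 + 375)) = 124*(271 + 1/425) = 124*(115176/425) = 14281824/425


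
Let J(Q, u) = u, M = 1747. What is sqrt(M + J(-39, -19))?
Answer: 24*sqrt(3) ≈ 41.569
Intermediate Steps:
sqrt(M + J(-39, -19)) = sqrt(1747 - 19) = sqrt(1728) = 24*sqrt(3)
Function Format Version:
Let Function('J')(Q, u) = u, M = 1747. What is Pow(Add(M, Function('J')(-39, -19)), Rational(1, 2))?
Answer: Mul(24, Pow(3, Rational(1, 2))) ≈ 41.569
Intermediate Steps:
Pow(Add(M, Function('J')(-39, -19)), Rational(1, 2)) = Pow(Add(1747, -19), Rational(1, 2)) = Pow(1728, Rational(1, 2)) = Mul(24, Pow(3, Rational(1, 2)))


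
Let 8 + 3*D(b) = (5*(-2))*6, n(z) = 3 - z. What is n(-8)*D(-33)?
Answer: -748/3 ≈ -249.33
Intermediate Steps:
D(b) = -68/3 (D(b) = -8/3 + ((5*(-2))*6)/3 = -8/3 + (-10*6)/3 = -8/3 + (1/3)*(-60) = -8/3 - 20 = -68/3)
n(-8)*D(-33) = (3 - 1*(-8))*(-68/3) = (3 + 8)*(-68/3) = 11*(-68/3) = -748/3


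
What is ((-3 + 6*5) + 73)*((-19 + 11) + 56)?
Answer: 4800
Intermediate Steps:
((-3 + 6*5) + 73)*((-19 + 11) + 56) = ((-3 + 30) + 73)*(-8 + 56) = (27 + 73)*48 = 100*48 = 4800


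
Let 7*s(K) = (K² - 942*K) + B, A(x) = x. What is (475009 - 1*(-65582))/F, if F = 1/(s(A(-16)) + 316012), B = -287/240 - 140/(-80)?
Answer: 96329534405561/560 ≈ 1.7202e+11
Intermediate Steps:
B = 133/240 (B = -287*1/240 - 140*(-1/80) = -287/240 + 7/4 = 133/240 ≈ 0.55417)
s(K) = 19/240 - 942*K/7 + K²/7 (s(K) = ((K² - 942*K) + 133/240)/7 = (133/240 + K² - 942*K)/7 = 19/240 - 942*K/7 + K²/7)
F = 1680/534579013 (F = 1/((19/240 - 942/7*(-16) + (⅐)*(-16)²) + 316012) = 1/((19/240 + 15072/7 + (⅐)*256) + 316012) = 1/((19/240 + 15072/7 + 256/7) + 316012) = 1/(3678853/1680 + 316012) = 1/(534579013/1680) = 1680/534579013 ≈ 3.1427e-6)
(475009 - 1*(-65582))/F = (475009 - 1*(-65582))/(1680/534579013) = (475009 + 65582)*(534579013/1680) = 540591*(534579013/1680) = 96329534405561/560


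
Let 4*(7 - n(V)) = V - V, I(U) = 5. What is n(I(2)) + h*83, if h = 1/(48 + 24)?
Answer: 587/72 ≈ 8.1528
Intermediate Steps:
h = 1/72 ≈ 0.013889
n(V) = 7 (n(V) = 7 - (V - V)/4 = 7 - ¼*0 = 7 + 0 = 7)
n(I(2)) + h*83 = 7 + (1/72)*83 = 7 + 83/72 = 587/72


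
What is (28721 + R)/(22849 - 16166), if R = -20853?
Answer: 7868/6683 ≈ 1.1773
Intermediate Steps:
(28721 + R)/(22849 - 16166) = (28721 - 20853)/(22849 - 16166) = 7868/6683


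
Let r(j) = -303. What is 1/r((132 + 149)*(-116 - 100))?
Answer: -1/303 ≈ -0.0033003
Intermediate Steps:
1/r((132 + 149)*(-116 - 100)) = 1/(-303) = -1/303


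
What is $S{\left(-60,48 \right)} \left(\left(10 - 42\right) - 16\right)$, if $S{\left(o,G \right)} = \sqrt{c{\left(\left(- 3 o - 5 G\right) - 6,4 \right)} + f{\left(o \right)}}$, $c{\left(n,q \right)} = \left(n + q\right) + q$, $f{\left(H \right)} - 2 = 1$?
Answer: $- 48 i \sqrt{55} \approx - 355.98 i$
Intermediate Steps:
$f{\left(H \right)} = 3$ ($f{\left(H \right)} = 2 + 1 = 3$)
$c{\left(n,q \right)} = n + 2 q$
$S{\left(o,G \right)} = \sqrt{5 - 5 G - 3 o}$ ($S{\left(o,G \right)} = \sqrt{\left(\left(\left(- 3 o - 5 G\right) - 6\right) + 2 \cdot 4\right) + 3} = \sqrt{\left(\left(\left(- 5 G - 3 o\right) - 6\right) + 8\right) + 3} = \sqrt{\left(\left(-6 - 5 G - 3 o\right) + 8\right) + 3} = \sqrt{\left(2 - 5 G - 3 o\right) + 3} = \sqrt{5 - 5 G - 3 o}$)
$S{\left(-60,48 \right)} \left(\left(10 - 42\right) - 16\right) = \sqrt{5 - 240 - -180} \left(\left(10 - 42\right) - 16\right) = \sqrt{5 - 240 + 180} \left(-32 - 16\right) = \sqrt{-55} \left(-48\right) = i \sqrt{55} \left(-48\right) = - 48 i \sqrt{55}$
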